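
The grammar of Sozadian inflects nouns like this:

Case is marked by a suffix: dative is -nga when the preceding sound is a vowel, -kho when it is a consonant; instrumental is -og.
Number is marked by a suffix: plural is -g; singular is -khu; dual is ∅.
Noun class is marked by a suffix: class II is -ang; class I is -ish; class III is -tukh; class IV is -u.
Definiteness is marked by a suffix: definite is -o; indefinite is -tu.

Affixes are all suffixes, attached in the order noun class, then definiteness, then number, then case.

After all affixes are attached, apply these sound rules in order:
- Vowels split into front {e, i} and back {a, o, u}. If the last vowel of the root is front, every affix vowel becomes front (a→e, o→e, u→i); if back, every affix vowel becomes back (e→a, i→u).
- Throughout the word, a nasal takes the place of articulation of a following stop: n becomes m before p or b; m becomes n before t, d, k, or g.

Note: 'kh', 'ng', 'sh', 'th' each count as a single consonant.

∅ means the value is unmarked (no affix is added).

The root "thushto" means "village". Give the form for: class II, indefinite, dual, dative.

thushtoangtunga

Attach noun class class II -ang → thushtoang.
Attach definiteness indefinite -tu → thushtoangtu.
number = dual: zero marking, form stays thushtoangtu.
Attach case dative -nga (after vowel 'u') → thushtoangtunga.
Vowel harmony: no change.
Nasal assimilation: no change.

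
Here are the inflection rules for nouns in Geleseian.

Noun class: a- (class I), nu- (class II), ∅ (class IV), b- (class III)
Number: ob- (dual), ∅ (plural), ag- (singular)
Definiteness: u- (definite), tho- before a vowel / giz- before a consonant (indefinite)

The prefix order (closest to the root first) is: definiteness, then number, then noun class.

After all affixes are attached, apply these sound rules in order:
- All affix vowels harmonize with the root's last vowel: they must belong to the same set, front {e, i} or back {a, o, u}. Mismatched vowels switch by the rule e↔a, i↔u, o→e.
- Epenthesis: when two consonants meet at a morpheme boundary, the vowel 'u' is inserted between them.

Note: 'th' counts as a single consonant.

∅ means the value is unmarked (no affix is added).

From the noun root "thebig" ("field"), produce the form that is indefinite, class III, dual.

bebugizuthebig

Attach definiteness indefinite giz- (before consonant 'th') → gizthebig.
Attach number dual ob- → obgizthebig.
Attach noun class class III b- → bobgizthebig.
Apply vowel harmony: bobgizthebig → bebgizthebig.
Apply epenthesis: bebgizthebig → bebugizuthebig.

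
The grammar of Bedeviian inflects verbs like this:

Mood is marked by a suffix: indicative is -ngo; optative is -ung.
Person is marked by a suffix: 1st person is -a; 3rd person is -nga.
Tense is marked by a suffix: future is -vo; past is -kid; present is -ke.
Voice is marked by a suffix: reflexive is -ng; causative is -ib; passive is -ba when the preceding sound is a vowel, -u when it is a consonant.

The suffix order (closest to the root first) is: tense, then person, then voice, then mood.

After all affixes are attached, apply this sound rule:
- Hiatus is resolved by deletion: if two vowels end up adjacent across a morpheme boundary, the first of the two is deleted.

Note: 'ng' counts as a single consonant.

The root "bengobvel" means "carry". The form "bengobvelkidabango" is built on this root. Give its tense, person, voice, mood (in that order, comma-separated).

Segment: bengobvel-kid-a-ba-ngo.
tense: -kid → past.
person: -a → 1st person.
voice: -ba/u → passive.
mood: -ngo → indicative.

past, 1st person, passive, indicative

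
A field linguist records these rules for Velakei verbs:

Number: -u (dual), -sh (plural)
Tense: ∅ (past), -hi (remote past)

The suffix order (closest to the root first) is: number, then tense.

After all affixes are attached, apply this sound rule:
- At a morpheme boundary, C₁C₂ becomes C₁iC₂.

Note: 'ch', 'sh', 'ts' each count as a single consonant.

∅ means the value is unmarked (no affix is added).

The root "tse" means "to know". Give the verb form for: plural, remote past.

Attach number plural -sh → tsesh.
Attach tense remote past -hi → tseshhi.
Apply epenthesis: tseshhi → tseshihi.

tseshihi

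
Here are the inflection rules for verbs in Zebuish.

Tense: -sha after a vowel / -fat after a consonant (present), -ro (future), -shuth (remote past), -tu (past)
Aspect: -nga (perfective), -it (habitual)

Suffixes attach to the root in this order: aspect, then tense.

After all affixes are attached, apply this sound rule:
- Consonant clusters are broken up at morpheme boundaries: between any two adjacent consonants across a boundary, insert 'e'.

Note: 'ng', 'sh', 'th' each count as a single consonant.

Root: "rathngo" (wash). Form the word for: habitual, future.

rathngoitero

Attach aspect habitual -it → rathngoit.
Attach tense future -ro → rathngoitro.
Apply epenthesis: rathngoitro → rathngoitero.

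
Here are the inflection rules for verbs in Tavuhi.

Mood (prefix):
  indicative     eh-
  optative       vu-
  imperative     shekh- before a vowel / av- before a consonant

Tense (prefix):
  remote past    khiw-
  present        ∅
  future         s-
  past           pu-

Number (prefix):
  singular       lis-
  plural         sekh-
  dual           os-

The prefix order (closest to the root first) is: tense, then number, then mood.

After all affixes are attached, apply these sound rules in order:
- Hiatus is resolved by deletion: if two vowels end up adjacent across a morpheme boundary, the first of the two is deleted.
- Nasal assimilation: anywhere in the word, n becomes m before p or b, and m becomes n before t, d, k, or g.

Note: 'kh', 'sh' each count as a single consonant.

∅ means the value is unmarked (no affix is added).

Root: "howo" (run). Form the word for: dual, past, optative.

vospuhowo

Attach tense past pu- → puhowo.
Attach number dual os- → ospuhowo.
Attach mood optative vu- → vuospuhowo.
Apply vowel deletion: vuospuhowo → vospuhowo.
Nasal assimilation: no change.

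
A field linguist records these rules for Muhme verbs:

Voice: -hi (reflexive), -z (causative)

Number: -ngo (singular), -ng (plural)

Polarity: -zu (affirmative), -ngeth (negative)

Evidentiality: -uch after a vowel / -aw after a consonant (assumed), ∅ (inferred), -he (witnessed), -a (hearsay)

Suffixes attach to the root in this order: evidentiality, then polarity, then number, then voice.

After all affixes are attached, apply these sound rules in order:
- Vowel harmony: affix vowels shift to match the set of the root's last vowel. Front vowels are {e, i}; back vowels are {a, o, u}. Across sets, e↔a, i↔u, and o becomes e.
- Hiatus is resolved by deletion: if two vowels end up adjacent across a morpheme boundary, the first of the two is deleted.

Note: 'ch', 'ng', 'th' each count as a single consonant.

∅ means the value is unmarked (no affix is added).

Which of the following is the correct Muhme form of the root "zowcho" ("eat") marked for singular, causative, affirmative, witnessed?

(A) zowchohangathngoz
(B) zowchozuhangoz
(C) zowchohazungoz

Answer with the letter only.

Attach evidentiality witnessed -he → zowchohe.
Attach polarity affirmative -zu → zowchohezu.
Attach number singular -ngo → zowchohezungo.
Attach voice causative -z → zowchohezungoz.
Apply vowel harmony: zowchohezungoz → zowchohazungoz.
Vowel deletion: no change.
So the correct form is zowchohazungoz, option (C).
(A) zowchohangathngoz is wrong: it uses negative instead of affirmative for polarity.
(B) zowchozuhangoz is wrong: it has the affixes in the wrong order.

C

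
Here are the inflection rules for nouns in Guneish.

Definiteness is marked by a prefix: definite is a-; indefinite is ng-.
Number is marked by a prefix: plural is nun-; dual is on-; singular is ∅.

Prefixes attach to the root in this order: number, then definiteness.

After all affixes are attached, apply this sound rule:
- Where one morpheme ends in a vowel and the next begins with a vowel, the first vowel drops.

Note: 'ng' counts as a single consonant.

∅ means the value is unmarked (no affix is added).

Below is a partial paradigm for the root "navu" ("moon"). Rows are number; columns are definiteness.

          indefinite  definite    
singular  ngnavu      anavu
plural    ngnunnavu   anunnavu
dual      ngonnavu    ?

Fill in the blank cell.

Attach number dual on- → onnavu.
Attach definiteness definite a- → aonnavu.
Apply vowel deletion: aonnavu → onnavu.

onnavu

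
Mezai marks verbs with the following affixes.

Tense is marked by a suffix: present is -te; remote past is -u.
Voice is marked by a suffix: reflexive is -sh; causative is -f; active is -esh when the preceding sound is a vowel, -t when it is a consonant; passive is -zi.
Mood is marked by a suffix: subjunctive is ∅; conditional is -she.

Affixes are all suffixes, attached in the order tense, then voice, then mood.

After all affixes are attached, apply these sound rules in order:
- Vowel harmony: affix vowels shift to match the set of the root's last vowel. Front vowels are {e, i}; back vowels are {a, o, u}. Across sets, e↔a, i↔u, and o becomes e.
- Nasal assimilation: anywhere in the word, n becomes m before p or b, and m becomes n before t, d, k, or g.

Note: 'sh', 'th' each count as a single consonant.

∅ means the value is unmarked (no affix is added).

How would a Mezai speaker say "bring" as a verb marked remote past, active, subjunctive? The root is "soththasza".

Attach tense remote past -u → soththaszau.
Attach voice active -esh (after vowel 'u') → soththaszauesh.
mood = subjunctive: zero marking, form stays soththaszauesh.
Apply vowel harmony: soththaszauesh → soththaszauash.
Nasal assimilation: no change.

soththaszauash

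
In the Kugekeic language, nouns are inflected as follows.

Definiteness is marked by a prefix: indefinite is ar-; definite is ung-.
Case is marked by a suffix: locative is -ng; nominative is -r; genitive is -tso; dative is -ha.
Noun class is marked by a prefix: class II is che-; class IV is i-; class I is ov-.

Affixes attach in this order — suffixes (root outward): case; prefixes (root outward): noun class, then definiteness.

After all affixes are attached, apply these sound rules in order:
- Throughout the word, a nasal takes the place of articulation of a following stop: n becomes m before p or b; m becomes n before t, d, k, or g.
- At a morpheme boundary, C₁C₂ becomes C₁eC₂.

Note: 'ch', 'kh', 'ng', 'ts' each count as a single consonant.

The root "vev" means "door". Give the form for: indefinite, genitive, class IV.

arivevetso

Attach case genitive -tso → vevtso.
Attach noun class class IV i- → ivevtso.
Attach definiteness indefinite ar- → arivevtso.
Nasal assimilation: no change.
Apply epenthesis: arivevtso → arivevetso.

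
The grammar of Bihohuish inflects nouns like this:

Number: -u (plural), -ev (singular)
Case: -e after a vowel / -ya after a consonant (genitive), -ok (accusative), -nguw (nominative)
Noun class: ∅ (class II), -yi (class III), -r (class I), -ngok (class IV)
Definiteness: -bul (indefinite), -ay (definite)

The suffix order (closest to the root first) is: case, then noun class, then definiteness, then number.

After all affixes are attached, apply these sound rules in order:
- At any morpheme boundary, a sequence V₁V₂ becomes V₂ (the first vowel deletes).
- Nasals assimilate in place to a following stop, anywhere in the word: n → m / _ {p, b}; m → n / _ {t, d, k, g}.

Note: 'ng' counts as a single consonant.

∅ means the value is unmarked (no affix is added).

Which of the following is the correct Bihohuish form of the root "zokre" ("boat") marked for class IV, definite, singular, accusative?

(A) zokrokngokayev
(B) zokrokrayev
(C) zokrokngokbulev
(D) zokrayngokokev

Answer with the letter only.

Attach case accusative -ok → zokreok.
Attach noun class class IV -ngok → zokreokngok.
Attach definiteness definite -ay → zokreokngokay.
Attach number singular -ev → zokreokngokayev.
Apply vowel deletion: zokreokngokayev → zokrokngokayev.
Nasal assimilation: no change.
So the correct form is zokrokngokayev, option (A).
(B) zokrokrayev is wrong: it uses class I instead of class IV for noun class.
(D) zokrayngokokev is wrong: it has the affixes in the wrong order.
(C) zokrokngokbulev is wrong: it uses indefinite instead of definite for definiteness.

A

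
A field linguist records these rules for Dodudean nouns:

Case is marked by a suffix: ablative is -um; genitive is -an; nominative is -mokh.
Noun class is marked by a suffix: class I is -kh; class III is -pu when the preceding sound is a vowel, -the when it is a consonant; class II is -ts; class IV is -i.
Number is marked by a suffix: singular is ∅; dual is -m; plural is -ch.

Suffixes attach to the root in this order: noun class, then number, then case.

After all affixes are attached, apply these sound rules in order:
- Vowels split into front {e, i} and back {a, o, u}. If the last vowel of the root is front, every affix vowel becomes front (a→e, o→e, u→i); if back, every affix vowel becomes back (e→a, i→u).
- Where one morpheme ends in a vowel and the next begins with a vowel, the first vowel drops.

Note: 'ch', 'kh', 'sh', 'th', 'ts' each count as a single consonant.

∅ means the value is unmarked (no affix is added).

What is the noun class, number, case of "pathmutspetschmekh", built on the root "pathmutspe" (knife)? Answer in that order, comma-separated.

class II, plural, nominative

Segment: pathmutspe-ts-ch-mokh.
noun class: -ts → class II.
number: -ch → plural.
case: -mokh → nominative.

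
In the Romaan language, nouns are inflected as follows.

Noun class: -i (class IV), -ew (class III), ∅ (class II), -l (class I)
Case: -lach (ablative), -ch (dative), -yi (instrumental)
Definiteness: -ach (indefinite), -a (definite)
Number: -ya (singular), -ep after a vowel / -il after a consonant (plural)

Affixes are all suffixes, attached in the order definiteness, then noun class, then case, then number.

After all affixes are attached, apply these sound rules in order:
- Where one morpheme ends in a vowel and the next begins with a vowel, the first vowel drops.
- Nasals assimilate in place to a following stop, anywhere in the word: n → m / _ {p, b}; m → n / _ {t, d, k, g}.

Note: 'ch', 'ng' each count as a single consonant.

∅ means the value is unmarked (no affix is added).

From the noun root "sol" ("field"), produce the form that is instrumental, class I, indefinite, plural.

Attach definiteness indefinite -ach → solach.
Attach noun class class I -l → solachl.
Attach case instrumental -yi → solachlyi.
Attach number plural -ep (after vowel 'i') → solachlyiep.
Apply vowel deletion: solachlyiep → solachlyep.
Nasal assimilation: no change.

solachlyep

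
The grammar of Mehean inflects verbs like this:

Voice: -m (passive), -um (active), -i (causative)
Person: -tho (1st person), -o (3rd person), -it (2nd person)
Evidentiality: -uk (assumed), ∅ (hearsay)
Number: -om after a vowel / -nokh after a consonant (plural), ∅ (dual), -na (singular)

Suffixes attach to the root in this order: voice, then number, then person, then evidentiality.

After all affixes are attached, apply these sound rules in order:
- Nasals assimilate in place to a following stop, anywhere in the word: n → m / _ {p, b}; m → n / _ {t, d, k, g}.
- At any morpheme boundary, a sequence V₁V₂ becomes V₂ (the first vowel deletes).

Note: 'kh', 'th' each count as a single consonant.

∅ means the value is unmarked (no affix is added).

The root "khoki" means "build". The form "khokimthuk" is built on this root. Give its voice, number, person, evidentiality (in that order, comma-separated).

passive, dual, 1st person, assumed

Segment: khoki-m-tho-uk.
voice: -m → passive.
number: ∅ → dual.
person: -tho → 1st person.
evidentiality: -uk → assumed.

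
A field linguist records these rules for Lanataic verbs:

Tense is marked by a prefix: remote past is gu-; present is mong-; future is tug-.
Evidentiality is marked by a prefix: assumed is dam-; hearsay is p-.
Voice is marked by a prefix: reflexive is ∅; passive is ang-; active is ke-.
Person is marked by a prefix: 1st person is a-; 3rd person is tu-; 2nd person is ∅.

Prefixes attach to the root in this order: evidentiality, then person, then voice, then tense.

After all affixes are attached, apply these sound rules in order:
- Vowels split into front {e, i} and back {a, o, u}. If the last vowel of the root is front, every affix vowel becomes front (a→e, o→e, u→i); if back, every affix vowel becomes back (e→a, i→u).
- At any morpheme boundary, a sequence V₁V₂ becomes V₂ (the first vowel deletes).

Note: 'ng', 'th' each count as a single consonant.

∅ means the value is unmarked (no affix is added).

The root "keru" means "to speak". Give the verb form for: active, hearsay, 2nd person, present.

Attach evidentiality hearsay p- → pkeru.
person = 2nd person: zero marking, form stays pkeru.
Attach voice active ke- → kepkeru.
Attach tense present mong- → mongkepkeru.
Apply vowel harmony: mongkepkeru → mongkapkeru.
Vowel deletion: no change.

mongkapkeru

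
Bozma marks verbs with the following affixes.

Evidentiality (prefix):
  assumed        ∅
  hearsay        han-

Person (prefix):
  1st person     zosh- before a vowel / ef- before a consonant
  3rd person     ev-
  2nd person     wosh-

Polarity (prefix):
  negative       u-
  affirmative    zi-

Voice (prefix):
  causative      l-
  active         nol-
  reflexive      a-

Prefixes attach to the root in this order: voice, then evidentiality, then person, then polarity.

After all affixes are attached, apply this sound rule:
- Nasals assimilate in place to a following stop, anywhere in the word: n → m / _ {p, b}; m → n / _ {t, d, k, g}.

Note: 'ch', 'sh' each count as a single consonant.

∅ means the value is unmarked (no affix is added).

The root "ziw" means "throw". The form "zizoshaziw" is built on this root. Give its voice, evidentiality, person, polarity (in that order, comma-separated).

Segment: zi-zosh-a-ziw.
voice: a- → reflexive.
evidentiality: ∅ → assumed.
person: zosh/ef- → 1st person.
polarity: zi- → affirmative.

reflexive, assumed, 1st person, affirmative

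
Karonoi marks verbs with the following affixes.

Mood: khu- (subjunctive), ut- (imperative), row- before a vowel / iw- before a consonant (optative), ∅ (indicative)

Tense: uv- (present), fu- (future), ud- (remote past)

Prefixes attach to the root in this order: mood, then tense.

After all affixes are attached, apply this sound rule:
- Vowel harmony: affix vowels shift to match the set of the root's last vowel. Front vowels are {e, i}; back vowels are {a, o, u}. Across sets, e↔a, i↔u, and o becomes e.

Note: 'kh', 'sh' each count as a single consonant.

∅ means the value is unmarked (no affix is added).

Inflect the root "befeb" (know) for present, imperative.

Attach mood imperative ut- → utbefeb.
Attach tense present uv- → uvutbefeb.
Apply vowel harmony: uvutbefeb → ivitbefeb.

ivitbefeb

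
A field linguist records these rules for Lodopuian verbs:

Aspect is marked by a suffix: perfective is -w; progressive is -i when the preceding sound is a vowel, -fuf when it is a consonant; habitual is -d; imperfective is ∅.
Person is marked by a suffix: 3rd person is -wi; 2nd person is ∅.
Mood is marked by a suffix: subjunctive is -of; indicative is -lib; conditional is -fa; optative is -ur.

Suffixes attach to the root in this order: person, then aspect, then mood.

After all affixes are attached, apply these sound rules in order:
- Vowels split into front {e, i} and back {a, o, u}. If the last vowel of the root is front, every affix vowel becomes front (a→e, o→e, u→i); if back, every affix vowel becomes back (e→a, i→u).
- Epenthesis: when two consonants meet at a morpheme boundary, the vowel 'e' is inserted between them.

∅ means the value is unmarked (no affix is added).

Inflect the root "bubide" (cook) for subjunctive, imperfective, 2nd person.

bubideef

person = 2nd person: zero marking, form stays bubide.
aspect = imperfective: zero marking, form stays bubide.
Attach mood subjunctive -of → bubideof.
Apply vowel harmony: bubideof → bubideef.
Epenthesis: no change.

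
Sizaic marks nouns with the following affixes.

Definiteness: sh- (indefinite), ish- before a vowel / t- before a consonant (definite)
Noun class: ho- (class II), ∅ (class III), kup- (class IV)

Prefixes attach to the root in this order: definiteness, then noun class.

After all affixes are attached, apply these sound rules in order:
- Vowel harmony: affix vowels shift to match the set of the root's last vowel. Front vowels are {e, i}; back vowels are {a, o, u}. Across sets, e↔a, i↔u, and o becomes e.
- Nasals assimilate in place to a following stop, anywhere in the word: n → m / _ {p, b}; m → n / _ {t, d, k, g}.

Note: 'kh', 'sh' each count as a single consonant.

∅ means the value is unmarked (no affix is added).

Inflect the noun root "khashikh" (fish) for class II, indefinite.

heshkhashikh

Attach definiteness indefinite sh- → shkhashikh.
Attach noun class class II ho- → hoshkhashikh.
Apply vowel harmony: hoshkhashikh → heshkhashikh.
Nasal assimilation: no change.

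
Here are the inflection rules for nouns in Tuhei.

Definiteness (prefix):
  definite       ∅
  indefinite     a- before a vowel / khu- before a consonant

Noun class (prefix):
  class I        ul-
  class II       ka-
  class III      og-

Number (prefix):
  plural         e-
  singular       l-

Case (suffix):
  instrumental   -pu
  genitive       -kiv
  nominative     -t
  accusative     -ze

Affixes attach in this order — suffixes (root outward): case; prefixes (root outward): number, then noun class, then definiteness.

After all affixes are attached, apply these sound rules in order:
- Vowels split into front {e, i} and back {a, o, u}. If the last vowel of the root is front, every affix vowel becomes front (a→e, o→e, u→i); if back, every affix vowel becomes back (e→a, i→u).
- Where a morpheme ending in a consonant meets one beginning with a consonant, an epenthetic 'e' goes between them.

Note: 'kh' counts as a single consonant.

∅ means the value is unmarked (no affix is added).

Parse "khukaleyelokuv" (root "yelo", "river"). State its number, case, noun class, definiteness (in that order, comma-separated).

Segment: khu-ka-l-yelo-kiv.
number: l- → singular.
case: -kiv → genitive.
noun class: ka- → class II.
definiteness: a/khu- → indefinite.

singular, genitive, class II, indefinite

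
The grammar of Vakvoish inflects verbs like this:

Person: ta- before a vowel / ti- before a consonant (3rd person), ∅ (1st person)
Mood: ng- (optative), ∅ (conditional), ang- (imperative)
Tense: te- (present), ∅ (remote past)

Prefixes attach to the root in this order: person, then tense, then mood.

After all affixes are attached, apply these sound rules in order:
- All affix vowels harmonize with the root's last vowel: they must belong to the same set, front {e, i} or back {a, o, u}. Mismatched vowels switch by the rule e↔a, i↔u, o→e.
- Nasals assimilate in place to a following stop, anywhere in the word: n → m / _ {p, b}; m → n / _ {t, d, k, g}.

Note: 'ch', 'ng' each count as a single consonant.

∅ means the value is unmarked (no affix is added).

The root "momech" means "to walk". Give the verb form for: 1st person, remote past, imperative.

person = 1st person: zero marking, form stays momech.
tense = remote past: zero marking, form stays momech.
Attach mood imperative ang- → angmomech.
Apply vowel harmony: angmomech → engmomech.
Nasal assimilation: no change.

engmomech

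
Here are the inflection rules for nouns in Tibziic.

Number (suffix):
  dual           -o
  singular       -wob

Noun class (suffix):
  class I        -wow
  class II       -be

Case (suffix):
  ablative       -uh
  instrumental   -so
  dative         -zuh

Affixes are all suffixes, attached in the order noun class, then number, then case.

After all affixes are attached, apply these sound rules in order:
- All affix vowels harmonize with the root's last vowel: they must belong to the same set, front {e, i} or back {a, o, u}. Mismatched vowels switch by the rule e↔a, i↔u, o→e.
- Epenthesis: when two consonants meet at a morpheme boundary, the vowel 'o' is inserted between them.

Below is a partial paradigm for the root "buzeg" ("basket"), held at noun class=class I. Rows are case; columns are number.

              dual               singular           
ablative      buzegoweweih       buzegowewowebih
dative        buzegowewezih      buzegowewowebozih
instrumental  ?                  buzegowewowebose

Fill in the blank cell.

Attach noun class class I -wow → buzegwow.
Attach number dual -o → buzegwowo.
Attach case instrumental -so → buzegwowoso.
Apply vowel harmony: buzegwowoso → buzegwewese.
Apply epenthesis: buzegwewese → buzegowewese.

buzegowewese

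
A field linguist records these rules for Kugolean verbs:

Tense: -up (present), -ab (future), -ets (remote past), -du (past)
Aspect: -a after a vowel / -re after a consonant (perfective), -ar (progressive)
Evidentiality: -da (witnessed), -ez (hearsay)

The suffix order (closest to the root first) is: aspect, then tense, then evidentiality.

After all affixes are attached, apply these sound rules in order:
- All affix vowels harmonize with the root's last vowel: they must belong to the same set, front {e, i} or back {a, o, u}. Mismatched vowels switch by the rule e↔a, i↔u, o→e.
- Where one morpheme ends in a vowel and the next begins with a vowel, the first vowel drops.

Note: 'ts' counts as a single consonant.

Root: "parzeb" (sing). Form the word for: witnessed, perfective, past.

parzebredide

Attach aspect perfective -re (after consonant 'b') → parzebre.
Attach tense past -du → parzebredu.
Attach evidentiality witnessed -da → parzebreduda.
Apply vowel harmony: parzebreduda → parzebredide.
Vowel deletion: no change.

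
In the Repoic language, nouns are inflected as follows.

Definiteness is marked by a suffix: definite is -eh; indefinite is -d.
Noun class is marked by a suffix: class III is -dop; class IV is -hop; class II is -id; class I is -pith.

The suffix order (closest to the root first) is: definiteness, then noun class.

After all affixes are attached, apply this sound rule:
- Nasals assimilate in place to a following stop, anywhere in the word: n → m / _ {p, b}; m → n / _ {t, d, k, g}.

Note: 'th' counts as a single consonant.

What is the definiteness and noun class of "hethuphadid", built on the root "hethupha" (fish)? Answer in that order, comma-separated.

Segment: hethupha-d-id.
definiteness: -d → indefinite.
noun class: -id → class II.

indefinite, class II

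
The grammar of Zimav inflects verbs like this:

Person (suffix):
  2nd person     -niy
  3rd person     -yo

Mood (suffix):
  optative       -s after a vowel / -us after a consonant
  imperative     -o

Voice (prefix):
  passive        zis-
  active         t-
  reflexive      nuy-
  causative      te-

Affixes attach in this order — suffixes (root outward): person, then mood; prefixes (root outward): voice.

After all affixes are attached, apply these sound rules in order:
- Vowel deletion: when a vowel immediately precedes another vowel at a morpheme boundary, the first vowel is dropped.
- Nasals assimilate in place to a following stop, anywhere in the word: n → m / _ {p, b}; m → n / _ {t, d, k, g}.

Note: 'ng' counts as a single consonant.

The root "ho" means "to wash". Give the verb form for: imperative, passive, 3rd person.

zishoyo

Attach person 3rd person -yo → hoyo.
Attach mood imperative -o → hoyoo.
Attach voice passive zis- → zishoyoo.
Apply vowel deletion: zishoyoo → zishoyo.
Nasal assimilation: no change.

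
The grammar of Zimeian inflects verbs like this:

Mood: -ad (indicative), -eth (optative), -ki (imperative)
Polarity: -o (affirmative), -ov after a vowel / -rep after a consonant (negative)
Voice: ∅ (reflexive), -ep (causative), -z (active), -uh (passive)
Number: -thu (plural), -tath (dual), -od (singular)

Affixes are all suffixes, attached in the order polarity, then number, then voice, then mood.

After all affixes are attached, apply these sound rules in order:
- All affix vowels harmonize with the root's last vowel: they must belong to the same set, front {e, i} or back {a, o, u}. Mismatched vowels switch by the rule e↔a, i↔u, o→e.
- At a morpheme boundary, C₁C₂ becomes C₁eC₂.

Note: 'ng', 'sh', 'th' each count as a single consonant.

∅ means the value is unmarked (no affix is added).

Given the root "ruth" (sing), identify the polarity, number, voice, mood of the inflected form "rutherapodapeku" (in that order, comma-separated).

negative, singular, causative, imperative

Segment: ruth-rep-od-ep-ki.
polarity: -ov/rep → negative.
number: -od → singular.
voice: -ep → causative.
mood: -ki → imperative.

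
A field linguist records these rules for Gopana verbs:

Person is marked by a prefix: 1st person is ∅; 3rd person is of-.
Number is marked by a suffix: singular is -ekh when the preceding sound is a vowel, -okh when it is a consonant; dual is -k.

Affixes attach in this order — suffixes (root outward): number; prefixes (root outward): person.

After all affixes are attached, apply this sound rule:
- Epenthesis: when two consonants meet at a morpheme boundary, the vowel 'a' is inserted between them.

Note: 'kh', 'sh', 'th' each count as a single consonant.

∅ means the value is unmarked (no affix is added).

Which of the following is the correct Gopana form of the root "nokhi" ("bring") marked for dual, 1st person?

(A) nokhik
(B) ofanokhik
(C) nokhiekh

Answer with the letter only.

A

Attach number dual -k → nokhik.
person = 1st person: zero marking, form stays nokhik.
Epenthesis: no change.
So the correct form is nokhik, option (A).
(B) ofanokhik is wrong: it uses 3rd person instead of 1st person for person.
(C) nokhiekh is wrong: it uses singular instead of dual for number.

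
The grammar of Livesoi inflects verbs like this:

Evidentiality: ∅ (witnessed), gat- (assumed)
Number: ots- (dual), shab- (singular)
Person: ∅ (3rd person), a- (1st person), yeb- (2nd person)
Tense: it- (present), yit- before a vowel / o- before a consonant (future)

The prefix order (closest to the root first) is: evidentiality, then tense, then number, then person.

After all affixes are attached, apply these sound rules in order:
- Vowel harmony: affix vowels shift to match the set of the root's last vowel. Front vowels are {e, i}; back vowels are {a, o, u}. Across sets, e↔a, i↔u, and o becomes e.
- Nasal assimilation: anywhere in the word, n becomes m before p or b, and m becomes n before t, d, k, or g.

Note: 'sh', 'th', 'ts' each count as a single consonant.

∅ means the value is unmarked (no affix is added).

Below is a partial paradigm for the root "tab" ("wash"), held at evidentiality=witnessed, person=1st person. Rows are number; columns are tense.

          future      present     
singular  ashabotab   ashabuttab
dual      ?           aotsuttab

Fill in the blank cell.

aotsotab

evidentiality = witnessed: zero marking, form stays tab.
Attach tense future o- (before consonant 't') → otab.
Attach number dual ots- → otsotab.
Attach person 1st person a- → aotsotab.
Vowel harmony: no change.
Nasal assimilation: no change.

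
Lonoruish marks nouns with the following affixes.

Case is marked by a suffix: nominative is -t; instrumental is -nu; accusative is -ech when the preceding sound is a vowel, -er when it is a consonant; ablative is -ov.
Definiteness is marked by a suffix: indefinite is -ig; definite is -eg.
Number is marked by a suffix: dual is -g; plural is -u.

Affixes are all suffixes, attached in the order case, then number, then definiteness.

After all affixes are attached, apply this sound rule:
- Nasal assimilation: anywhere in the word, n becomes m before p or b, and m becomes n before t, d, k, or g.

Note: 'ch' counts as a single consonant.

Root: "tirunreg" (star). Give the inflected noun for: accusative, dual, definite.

Attach case accusative -er (after consonant 'g') → tirunreger.
Attach number dual -g → tirunregerg.
Attach definiteness definite -eg → tirunregergeg.
Nasal assimilation: no change.

tirunregergeg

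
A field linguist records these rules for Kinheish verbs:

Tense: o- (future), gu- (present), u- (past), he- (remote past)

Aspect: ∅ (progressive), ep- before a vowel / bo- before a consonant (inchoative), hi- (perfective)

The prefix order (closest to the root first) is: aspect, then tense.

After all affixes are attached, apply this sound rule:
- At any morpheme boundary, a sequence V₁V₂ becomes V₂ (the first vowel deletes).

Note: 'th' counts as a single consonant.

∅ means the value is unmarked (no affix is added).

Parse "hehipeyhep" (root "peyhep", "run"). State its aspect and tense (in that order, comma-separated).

perfective, remote past

Segment: he-hi-peyhep.
aspect: hi- → perfective.
tense: he- → remote past.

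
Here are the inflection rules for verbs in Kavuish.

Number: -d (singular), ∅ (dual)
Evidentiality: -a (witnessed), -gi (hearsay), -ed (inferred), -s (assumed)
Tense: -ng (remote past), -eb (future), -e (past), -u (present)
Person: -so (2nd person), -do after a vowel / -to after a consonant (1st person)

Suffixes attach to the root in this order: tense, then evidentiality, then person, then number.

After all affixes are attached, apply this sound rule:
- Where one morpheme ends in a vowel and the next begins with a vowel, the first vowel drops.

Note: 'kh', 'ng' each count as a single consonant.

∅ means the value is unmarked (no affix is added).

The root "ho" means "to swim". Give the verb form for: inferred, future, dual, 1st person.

hebedto

Attach tense future -eb → hoeb.
Attach evidentiality inferred -ed → hoebed.
Attach person 1st person -to (after consonant 'd') → hoebedto.
number = dual: zero marking, form stays hoebedto.
Apply vowel deletion: hoebedto → hebedto.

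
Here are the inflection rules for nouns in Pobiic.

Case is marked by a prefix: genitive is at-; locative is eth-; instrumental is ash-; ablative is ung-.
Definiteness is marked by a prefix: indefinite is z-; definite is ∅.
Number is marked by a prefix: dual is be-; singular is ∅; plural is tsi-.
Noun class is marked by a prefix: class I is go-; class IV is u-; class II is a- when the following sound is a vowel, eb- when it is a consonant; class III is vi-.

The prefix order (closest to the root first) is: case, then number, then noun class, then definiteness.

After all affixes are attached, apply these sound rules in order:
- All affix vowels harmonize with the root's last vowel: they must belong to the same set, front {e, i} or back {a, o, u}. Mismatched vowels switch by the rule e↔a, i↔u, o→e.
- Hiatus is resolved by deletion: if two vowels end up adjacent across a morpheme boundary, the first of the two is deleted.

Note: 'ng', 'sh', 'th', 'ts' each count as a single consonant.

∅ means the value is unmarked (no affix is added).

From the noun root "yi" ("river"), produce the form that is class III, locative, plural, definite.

vitsethyi

Attach case locative eth- → ethyi.
Attach number plural tsi- → tsiethyi.
Attach noun class class III vi- → vitsiethyi.
definiteness = definite: zero marking, form stays vitsiethyi.
Vowel harmony: no change.
Apply vowel deletion: vitsiethyi → vitsethyi.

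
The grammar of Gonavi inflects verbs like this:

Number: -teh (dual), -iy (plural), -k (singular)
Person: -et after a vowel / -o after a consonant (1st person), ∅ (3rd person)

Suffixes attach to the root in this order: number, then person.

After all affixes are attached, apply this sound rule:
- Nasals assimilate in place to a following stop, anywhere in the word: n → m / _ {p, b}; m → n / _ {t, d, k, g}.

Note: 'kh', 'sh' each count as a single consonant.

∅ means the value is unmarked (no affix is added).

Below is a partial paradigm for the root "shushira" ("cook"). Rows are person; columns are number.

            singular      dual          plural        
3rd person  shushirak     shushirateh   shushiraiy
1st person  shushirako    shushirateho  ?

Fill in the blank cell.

Attach number plural -iy → shushiraiy.
Attach person 1st person -o (after consonant 'y') → shushiraiyo.
Nasal assimilation: no change.

shushiraiyo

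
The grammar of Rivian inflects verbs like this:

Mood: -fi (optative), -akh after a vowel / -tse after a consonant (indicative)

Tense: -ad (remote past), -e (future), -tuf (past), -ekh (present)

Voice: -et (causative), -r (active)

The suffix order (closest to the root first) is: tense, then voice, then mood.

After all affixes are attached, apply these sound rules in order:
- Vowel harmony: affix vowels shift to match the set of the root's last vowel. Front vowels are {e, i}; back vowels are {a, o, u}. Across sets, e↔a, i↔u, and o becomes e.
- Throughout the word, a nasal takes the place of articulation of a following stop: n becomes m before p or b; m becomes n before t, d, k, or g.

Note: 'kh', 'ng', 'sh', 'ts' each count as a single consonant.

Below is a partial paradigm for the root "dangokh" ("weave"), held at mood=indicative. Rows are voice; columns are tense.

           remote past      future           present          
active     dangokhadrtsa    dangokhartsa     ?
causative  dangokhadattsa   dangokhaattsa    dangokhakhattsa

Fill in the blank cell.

Attach tense present -ekh → dangokhekh.
Attach voice active -r → dangokhekhr.
Attach mood indicative -tse (after consonant 'r') → dangokhekhrtse.
Apply vowel harmony: dangokhekhrtse → dangokhakhrtsa.
Nasal assimilation: no change.

dangokhakhrtsa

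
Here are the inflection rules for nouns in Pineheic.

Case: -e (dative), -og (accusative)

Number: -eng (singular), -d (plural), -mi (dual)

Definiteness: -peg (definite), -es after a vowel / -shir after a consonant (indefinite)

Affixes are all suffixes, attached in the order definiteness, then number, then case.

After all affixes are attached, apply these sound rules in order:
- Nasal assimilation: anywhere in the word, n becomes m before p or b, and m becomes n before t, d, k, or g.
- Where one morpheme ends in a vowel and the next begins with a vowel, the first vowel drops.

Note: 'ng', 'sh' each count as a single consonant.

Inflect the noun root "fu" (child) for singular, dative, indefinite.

Attach definiteness indefinite -es (after vowel 'u') → fues.
Attach number singular -eng → fueseng.
Attach case dative -e → fuesenge.
Nasal assimilation: no change.
Apply vowel deletion: fuesenge → fesenge.

fesenge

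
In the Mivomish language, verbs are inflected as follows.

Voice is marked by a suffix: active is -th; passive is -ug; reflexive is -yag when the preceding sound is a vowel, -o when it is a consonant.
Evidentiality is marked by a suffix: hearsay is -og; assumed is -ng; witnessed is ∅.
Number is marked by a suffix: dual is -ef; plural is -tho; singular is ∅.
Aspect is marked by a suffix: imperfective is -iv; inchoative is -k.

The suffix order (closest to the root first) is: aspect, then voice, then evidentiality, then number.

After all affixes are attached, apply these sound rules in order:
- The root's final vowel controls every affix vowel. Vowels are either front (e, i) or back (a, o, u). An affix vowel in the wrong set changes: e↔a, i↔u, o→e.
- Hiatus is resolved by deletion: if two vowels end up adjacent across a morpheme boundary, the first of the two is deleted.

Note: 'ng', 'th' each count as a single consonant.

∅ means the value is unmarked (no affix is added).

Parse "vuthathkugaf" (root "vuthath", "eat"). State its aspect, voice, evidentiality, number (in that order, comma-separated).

inchoative, passive, witnessed, dual

Segment: vuthath-k-ug-ef.
aspect: -k → inchoative.
voice: -ug → passive.
evidentiality: ∅ → witnessed.
number: -ef → dual.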